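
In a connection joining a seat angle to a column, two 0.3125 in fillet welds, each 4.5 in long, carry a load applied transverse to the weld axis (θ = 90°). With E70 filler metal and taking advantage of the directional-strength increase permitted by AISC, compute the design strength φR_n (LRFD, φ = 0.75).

φR_n ≈ 94 kip

E70XX → F_EXX = 70 ksi.
t_e = 0.707 × 0.3125 = 0.2209 in; A_we = 0.2209 × 9 = 1.988 in².
Directional factor: 1.0 + 0.5 sin^1.5(90°) = 1.5.
F_nw = 0.6 × 70 × 1.5 = 63 ksi.
φR_n = 0.75 × 63 × 1.988 = 93.95 kip.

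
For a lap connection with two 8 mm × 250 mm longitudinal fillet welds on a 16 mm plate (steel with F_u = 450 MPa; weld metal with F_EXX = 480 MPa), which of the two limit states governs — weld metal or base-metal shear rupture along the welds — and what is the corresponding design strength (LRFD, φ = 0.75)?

t_e = 0.707 × 8 = 5.656 mm; L = 500 mm.
Weld metal: φR_n = 0.75 × 0.6 × 480 × 5.656 × 500 × 10⁻³ = 610.8 kN.
Base metal (shear rupture): φR_n = 0.75 × 0.6 × 450 × 16 × 500 × 10⁻³ = 1620 kN.
Governing: weld metal.

φR_n ≈ 611 kN (weld metal governs)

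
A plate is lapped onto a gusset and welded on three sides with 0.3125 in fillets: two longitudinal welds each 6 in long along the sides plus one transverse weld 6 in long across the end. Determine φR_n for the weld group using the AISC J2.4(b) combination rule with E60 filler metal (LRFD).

φR_n ≈ 115 kips

E60XX → F_EXX = 60 ksi.
t_e = 0.707 × 0.3125 = 0.2209 in.
R_nwl = 0.6 × 60 × 0.2209 × 12 = 95.44 kips (longitudinal, 2 welds).
R_nwt = 0.6 × 60 × 0.2209 × 6 = 47.72 kips (transverse, base value).
(i) R_nwl + R_nwt = 143.2 kips; (ii) 0.85 R_nwl + 1.5 R_nwt = 152.7 kips.
R_n = max = 152.7 kips [governs: (ii)]; φR_n = 114.5 kips.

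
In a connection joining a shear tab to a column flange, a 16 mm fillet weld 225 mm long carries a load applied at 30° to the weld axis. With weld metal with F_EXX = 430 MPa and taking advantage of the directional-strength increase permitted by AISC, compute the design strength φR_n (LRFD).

t_e = 0.707 × 16 = 11.31 mm; A_we = 11.31 × 225 = 2545 mm².
Directional factor: 1.0 + 0.5 sin^1.5(30°) = 1.177.
F_nw = 0.6 × 430 × 1.177 = 303.6 MPa.
φR_n = 0.75 × 303.6 × 2545 × 10⁻³ = 579.6 kN.

φR_n ≈ 580 kN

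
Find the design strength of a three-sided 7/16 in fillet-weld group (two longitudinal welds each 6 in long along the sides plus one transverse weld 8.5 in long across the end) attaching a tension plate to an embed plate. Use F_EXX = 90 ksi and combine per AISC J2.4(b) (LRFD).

φR_n ≈ 287 kips

t_e = 0.707 × 0.4375 = 0.3093 in.
R_nwl = 0.6 × 90 × 0.3093 × 12 = 200.4 kips (longitudinal, 2 welds).
R_nwt = 0.6 × 90 × 0.3093 × 8.5 = 142 kips (transverse, base value).
(i) R_nwl + R_nwt = 342.4 kips; (ii) 0.85 R_nwl + 1.5 R_nwt = 383.3 kips.
R_n = max = 383.3 kips [governs: (ii)]; φR_n = 287.5 kips.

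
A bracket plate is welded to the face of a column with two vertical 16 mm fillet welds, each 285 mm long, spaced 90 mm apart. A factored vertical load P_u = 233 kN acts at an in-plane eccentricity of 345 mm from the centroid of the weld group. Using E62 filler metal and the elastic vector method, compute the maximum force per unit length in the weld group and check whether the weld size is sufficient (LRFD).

E62XX → F_EXX = 620 MPa.
Total weld length L_w = 570 mm. Treat welds as unit-width lines.
Polar moment about centroid: J = 2[d³/12 + d(b/2)²] = 2[285³/12 + 285×45²] = 5012000 mm³.
Direct shear f_v = P/L_w = 233×10³ / 570 = 408.8 N/mm (vertical).
Torsion M = P·e = 233×10³ × 345 = 80385000 N·mm.
Critical point at (x, y) = (45, 142.5) from centroid. f_tx = M·y/J = 2285 N/mm; f_ty = M·x/J = 721.7 N/mm.
Resultant f_max = √[f_tx² + (f_v + f_ty)²] = √[2285² + (408.8 + 721.7)²] = 2550 N/mm.
Capacity per unit length: φr_n = 0.75 × 0.6 × 620 × (0.707 × 16) = 3156 N/mm.
2550 ≤ 3156 → adequate.

f_max ≈ 2550 N/mm; adequate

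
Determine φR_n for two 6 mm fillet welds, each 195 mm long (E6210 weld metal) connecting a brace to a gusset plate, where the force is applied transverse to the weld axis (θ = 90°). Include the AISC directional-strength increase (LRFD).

φR_n ≈ 692 kN

E62XX → F_EXX = 620 MPa.
t_e = 0.707 × 6 = 4.242 mm; A_we = 4.242 × 390 = 1654 mm².
Directional factor: 1.0 + 0.5 sin^1.5(90°) = 1.5.
F_nw = 0.6 × 620 × 1.5 = 558 MPa.
φR_n = 0.75 × 558 × 1654 × 10⁻³ = 692.4 kN.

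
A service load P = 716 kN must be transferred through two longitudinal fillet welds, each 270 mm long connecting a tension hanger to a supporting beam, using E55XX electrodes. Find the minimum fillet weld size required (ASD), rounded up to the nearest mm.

E55XX → F_EXX = 550 MPa.
Total weld length L = 540 mm.
Required throat t_e = P × Ω / (0.6 F_EXX × L) = 716 × 2.0 / (0.6 × 550 × 540 × 10⁻³) = 8.036 mm.
Required leg w = t_e / 0.707 = 11.37 mm → use 12 mm.

w = 12 mm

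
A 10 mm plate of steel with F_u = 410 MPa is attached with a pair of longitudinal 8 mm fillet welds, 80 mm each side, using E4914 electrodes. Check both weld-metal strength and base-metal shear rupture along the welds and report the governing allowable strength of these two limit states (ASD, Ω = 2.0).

R_n/Ω ≈ 133 kN (weld metal governs)

E49XX → F_EXX = 490 MPa.
t_e = 0.707 × 8 = 5.656 mm; L = 160 mm.
Weld metal: R_n/Ω = (1/2.0) × 0.6 × 490 × 5.656 × 160 × 10⁻³ = 133 kN.
Base metal (shear rupture): R_n/Ω = (1/2.0) × 0.6 × 410 × 10 × 160 × 10⁻³ = 196.8 kN.
Governing: weld metal.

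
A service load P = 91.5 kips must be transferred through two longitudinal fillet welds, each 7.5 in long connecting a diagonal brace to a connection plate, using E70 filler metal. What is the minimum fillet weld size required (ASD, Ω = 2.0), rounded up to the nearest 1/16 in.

E70XX → F_EXX = 70 ksi.
Total weld length L = 15 in.
Required throat t_e = P × Ω / (0.6 F_EXX × L) = 91.5 × 2.0 / (0.6 × 70 × 15) = 0.2905 in.
Required leg w = t_e / 0.707 = 0.4109 in → use 7/16 in.

w = 7/16 in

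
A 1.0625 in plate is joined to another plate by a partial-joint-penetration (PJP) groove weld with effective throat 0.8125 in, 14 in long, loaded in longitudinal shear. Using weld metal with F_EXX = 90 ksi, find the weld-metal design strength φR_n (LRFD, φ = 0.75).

Effective throat (given) t_e = 0.8125 in.
A_we = 0.8125 × 14 = 11.38 in².
F_nw = 0.6 F_EXX = 54 ksi.
φR_n = 0.75 × 54 × 11.38 = 460.7 kips.

φR_n ≈ 461 kips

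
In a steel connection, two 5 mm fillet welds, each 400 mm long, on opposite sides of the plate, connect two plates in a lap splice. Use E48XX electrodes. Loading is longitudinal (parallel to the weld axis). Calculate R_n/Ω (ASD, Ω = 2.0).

R_n/Ω ≈ 407 kN

E48XX → F_EXX = 480 MPa.
Effective throat t_e = 0.707 × 5 = 3.535 mm.
Total length L = 800 mm; A_we = 3.535 × 800 = 2828 mm².
F_nw = 0.6 F_EXX = 0.6 × 480 = 288 MPa.
R_n = 288 × 2828 × 10⁻³ = 814.5 kN; R_n/Ω = 814.5/2.0 = 407.2 kN.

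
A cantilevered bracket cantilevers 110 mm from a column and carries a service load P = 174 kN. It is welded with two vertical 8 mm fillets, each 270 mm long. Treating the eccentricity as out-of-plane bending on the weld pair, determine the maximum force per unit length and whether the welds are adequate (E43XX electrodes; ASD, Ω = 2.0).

E43XX → F_EXX = 430 MPa.
L_w = 2 × 270 = 540 mm; section modulus (unit throat) S = 2 × L²/6 = 24300 mm².
Direct shear f_v = P/L_w = 174×10³/540 = 322.2 N/mm.
Moment M = P × e = 174×10³ × 110 = 19140000 N·mm; bending f_b = M/S = 787.7 N/mm.
f_max = √(f_v² + f_b²) = √(322.2² + 787.7²) = 851 N/mm.
r_n/Ω = (1/2.0) × 0.6 × 430 × (0.707 × 8) = 729.6 N/mm → NOT adequate.

f_max ≈ 851 N/mm; NOT adequate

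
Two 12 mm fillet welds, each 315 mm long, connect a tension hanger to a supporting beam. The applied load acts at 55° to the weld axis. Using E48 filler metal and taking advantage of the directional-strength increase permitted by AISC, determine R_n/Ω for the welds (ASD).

E48XX → F_EXX = 480 MPa.
t_e = 0.707 × 12 = 8.484 mm; A_we = 8.484 × 630 = 5345 mm².
Directional factor: 1.0 + 0.5 sin^1.5(55°) = 1.371.
F_nw = 0.6 × 480 × 1.371 = 394.8 MPa.
R_n/Ω = (394.8 × 5345) / 2.0 × 10⁻³ = 1055 kN.

R_n/Ω ≈ 1050 kN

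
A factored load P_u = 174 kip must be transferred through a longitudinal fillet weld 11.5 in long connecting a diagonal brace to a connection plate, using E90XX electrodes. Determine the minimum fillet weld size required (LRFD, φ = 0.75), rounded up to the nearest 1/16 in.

E90XX → F_EXX = 90 ksi.
Total weld length L = 11.5 in.
Required throat t_e = P_u / (φ × 0.6 F_EXX × L) = 174 / (0.75 × 0.6 × 90 × 11.5) = 0.3736 in.
Required leg w = t_e / 0.707 = 0.5284 in → use 9/16 in.

w = 9/16 in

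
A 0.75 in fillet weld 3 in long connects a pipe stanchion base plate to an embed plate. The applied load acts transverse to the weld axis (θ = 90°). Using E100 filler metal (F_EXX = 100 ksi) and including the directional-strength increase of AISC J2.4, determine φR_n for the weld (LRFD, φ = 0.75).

t_e = 0.707 × 0.75 = 0.5302 in; A_we = 0.5302 × 3 = 1.591 in².
Directional factor: 1.0 + 0.5 sin^1.5(90°) = 1.5.
F_nw = 0.6 × 100 × 1.5 = 90 ksi.
φR_n = 0.75 × 90 × 1.591 = 107.4 kip.

φR_n ≈ 107 kip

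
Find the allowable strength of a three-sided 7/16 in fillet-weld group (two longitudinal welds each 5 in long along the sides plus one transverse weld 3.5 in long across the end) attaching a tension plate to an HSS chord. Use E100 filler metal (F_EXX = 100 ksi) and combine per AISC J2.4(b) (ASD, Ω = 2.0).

t_e = 0.707 × 0.4375 = 0.3093 in.
R_nwl = 0.6 × 100 × 0.3093 × 10 = 185.6 kips (longitudinal, 2 welds).
R_nwt = 0.6 × 100 × 0.3093 × 3.5 = 64.96 kips (transverse, base value).
(i) R_nwl + R_nwt = 250.5 kips; (ii) 0.85 R_nwl + 1.5 R_nwt = 255.2 kips.
R_n = max = 255.2 kips [governs: (ii)]; R_n/Ω = 127.6 kips.

R_n/Ω ≈ 128 kips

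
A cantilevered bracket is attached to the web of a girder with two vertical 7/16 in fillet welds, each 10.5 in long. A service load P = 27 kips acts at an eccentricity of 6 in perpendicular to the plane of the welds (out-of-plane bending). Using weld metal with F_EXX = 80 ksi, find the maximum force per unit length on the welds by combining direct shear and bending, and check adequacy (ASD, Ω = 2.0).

f_max ≈ 4.59 kip/in; adequate

L_w = 2 × 10.5 = 21 in; section modulus (unit throat) S = 2 × L²/6 = 36.75 in².
Direct shear f_v = P/L_w = 27/21 = 1.286 kip/in.
Moment M = P × e = 27 × 6 = 162 kip·in; bending f_b = M/S = 4.408 kip/in.
f_max = √(f_v² + f_b²) = √(1.286² + 4.408²) = 4.592 kip/in.
r_n/Ω = (1/2.0) × 0.6 × 80 × (0.707 × 0.4375) = 7.423 kip/in → adequate.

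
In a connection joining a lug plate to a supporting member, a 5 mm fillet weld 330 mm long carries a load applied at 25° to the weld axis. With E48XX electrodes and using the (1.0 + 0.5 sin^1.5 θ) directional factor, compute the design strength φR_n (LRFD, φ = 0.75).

E48XX → F_EXX = 480 MPa.
t_e = 0.707 × 5 = 3.535 mm; A_we = 3.535 × 330 = 1167 mm².
Directional factor: 1.0 + 0.5 sin^1.5(25°) = 1.137.
F_nw = 0.6 × 480 × 1.137 = 327.6 MPa.
φR_n = 0.75 × 327.6 × 1167 × 10⁻³ = 286.6 kN.

φR_n ≈ 287 kN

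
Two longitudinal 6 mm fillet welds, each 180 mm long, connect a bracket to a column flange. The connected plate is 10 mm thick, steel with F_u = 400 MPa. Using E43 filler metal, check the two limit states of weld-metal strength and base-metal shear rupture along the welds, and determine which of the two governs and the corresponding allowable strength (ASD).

R_n/Ω ≈ 197 kN (weld metal governs)

E43XX → F_EXX = 430 MPa.
t_e = 0.707 × 6 = 4.242 mm; L = 360 mm.
Weld metal: R_n/Ω = (1/2.0) × 0.6 × 430 × 4.242 × 360 × 10⁻³ = 197 kN.
Base metal (shear rupture): R_n/Ω = (1/2.0) × 0.6 × 400 × 10 × 360 × 10⁻³ = 432 kN.
Governing: weld metal.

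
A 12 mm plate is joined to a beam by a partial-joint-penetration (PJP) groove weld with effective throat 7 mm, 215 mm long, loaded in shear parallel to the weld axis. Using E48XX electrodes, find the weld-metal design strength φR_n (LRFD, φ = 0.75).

E48XX → F_EXX = 480 MPa.
Effective throat (given) t_e = 7 mm.
A_we = 7 × 215 = 1505 mm².
F_nw = 0.6 F_EXX = 288 MPa.
φR_n = 0.75 × 288 × 1505 × 10⁻³ = 325.1 kN.

φR_n ≈ 325 kN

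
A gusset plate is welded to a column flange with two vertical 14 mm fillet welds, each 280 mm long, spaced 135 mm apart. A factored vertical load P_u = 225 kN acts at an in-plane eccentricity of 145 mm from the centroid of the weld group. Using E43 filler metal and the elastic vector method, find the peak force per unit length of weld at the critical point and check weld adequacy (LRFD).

E43XX → F_EXX = 430 MPa.
Total weld length L_w = 560 mm. Treat welds as unit-width lines.
Polar moment about centroid: J = 2[d³/12 + d(b/2)²] = 2[280³/12 + 280×67.5²] = 6210000 mm³.
Direct shear f_v = P/L_w = 225×10³ / 560 = 401.8 N/mm (vertical).
Torsion M = P·e = 225×10³ × 145 = 32625000 N·mm.
Critical point at (x, y) = (67.5, 140) from centroid. f_tx = M·y/J = 735.5 N/mm; f_ty = M·x/J = 354.6 N/mm.
Resultant f_max = √[f_tx² + (f_v + f_ty)²] = √[735.5² + (401.8 + 354.6)²] = 1055 N/mm.
Capacity per unit length: φr_n = 0.75 × 0.6 × 430 × (0.707 × 14) = 1915 N/mm.
1055 ≤ 1915 → adequate.

f_max ≈ 1060 N/mm; adequate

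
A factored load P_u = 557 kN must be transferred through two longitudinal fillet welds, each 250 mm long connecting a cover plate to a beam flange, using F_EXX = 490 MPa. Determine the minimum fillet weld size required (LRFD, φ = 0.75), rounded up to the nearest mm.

w = 8 mm

Total weld length L = 500 mm.
Required throat t_e = P_u / (φ × 0.6 F_EXX × L) = 557 / (0.75 × 0.6 × 490 × 500 × 10⁻³) = 5.052 mm.
Required leg w = t_e / 0.707 = 7.146 mm → use 8 mm.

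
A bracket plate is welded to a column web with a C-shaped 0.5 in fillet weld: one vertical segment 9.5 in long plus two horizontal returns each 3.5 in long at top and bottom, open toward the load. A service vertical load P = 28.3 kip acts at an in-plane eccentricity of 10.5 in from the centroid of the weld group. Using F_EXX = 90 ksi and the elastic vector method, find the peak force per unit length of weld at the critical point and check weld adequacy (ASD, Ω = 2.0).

Total weld length L_w = 16.5 in. Treat welds as unit-width lines.
Centroid: x̄ = 2×3.5×1.75 / 16.5 = 0.7424 in from the vertical weld.
Polar moment about centroid: J = I_x + I_y = [9.5³/12 + 2×3.5×4.75²] + [9.5×0.7424² + 2(3.5³/12 + 3.5×1.008²)] = 248.9 in³.
Direct shear f_v = P/L_w = 28.3 / 16.5 = 1.715 kip/in (vertical).
Torsion M = P·e = 28.3 × 10.5 = 297.15 kip·in.
Critical point at (x, y) = (2.758, 4.75) from centroid. f_tx = M·y/J = 5.671 kip/in; f_ty = M·x/J = 3.292 kip/in.
Resultant f_max = √[f_tx² + (f_v + f_ty)²] = √[5.671² + (1.715 + 3.292)²] = 7.566 kip/in.
Capacity per unit length: r_n/Ω = (1/2.0) × 0.6 × 90 × (0.707 × 0.5) = 9.544 kip/in.
7.566 ≤ 9.544 → adequate.

f_max ≈ 7.57 kip/in; adequate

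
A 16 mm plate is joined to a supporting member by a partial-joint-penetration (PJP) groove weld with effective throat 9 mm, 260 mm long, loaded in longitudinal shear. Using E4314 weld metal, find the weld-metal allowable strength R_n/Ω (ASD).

E43XX → F_EXX = 430 MPa.
Effective throat (given) t_e = 9 mm.
A_we = 9 × 260 = 2340 mm².
F_nw = 0.6 F_EXX = 258 MPa.
R_n/Ω = (258 × 2340) / 2.0 × 10⁻³ = 301.9 kN.

R_n/Ω ≈ 302 kN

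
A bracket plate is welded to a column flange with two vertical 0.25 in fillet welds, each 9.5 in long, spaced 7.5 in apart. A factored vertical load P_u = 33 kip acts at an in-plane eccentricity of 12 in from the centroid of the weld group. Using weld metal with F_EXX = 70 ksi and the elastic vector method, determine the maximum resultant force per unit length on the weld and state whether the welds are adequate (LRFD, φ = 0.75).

Total weld length L_w = 19 in. Treat welds as unit-width lines.
Polar moment about centroid: J = 2[d³/12 + d(b/2)²] = 2[9.5³/12 + 9.5×3.75²] = 410.1 in³.
Direct shear f_v = P/L_w = 33 / 19 = 1.737 kip/in (vertical).
Torsion M = P·e = 33 × 12 = 396 kip·in.
Critical point at (x, y) = (3.75, 4.75) from centroid. f_tx = M·y/J = 4.587 kip/in; f_ty = M·x/J = 3.621 kip/in.
Resultant f_max = √[f_tx² + (f_v + f_ty)²] = √[4.587² + (1.737 + 3.621)²] = 7.053 kip/in.
Capacity per unit length: φr_n = 0.75 × 0.6 × 70 × (0.707 × 0.25) = 5.568 kip/in.
7.053 > 5.568 → NOT adequate.

f_max ≈ 7.05 kip/in; NOT adequate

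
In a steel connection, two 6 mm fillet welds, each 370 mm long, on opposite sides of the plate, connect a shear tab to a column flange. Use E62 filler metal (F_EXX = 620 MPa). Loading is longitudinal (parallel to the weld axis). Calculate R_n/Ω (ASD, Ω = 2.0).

Effective throat t_e = 0.707 × 6 = 4.242 mm.
Total length L = 740 mm; A_we = 4.242 × 740 = 3139 mm².
F_nw = 0.6 F_EXX = 0.6 × 620 = 372 MPa.
R_n = 372 × 3139 × 10⁻³ = 1168 kN; R_n/Ω = 1168/2.0 = 583.9 kN.

R_n/Ω ≈ 584 kN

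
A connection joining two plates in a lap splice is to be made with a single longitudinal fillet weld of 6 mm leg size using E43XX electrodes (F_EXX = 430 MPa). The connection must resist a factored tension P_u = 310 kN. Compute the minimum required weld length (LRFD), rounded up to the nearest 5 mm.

Throat t_e = 0.707 × 6 = 4.242 mm.
φr_n = 0.75 × 0.6 × 430 × 4.242 × 10⁻³ = 0.8208 kN/mm.
L_req = P_u / φr_n = 310 / 0.8208 = 377.7 mm total.
Round up → use L = 380 mm.

L = 380 mm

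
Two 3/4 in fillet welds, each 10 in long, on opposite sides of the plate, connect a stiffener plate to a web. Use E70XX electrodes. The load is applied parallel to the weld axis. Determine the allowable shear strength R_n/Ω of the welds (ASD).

R_n/Ω ≈ 223 kips

E70XX → F_EXX = 70 ksi.
Effective throat t_e = 0.707 × 0.75 = 0.5302 in.
Total length L = 20 in; A_we = 0.5302 × 20 = 10.61 in².
F_nw = 0.6 F_EXX = 0.6 × 70 = 42 ksi.
R_n = 42 × 10.61 = 445.4 kips; R_n/Ω = 445.4/2.0 = 222.7 kips.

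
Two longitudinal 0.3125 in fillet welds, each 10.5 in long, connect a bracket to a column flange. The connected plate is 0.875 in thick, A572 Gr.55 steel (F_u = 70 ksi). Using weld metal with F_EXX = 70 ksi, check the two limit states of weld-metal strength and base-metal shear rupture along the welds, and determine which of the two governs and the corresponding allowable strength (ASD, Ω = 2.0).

R_n/Ω ≈ 97.4 kip (weld metal governs)

t_e = 0.707 × 0.3125 = 0.2209 in; L = 21 in.
Weld metal: R_n/Ω = (1/2.0) × 0.6 × 70 × 0.2209 × 21 = 97.43 kip.
Base metal (shear rupture): R_n/Ω = (1/2.0) × 0.6 × 70 × 0.875 × 21 = 385.9 kip.
Governing: weld metal.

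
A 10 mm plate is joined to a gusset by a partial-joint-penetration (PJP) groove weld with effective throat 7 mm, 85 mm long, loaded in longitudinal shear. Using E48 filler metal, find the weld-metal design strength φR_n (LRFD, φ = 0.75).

φR_n ≈ 129 kN

E48XX → F_EXX = 480 MPa.
Effective throat (given) t_e = 7 mm.
A_we = 7 × 85 = 595 mm².
F_nw = 0.6 F_EXX = 288 MPa.
φR_n = 0.75 × 288 × 595 × 10⁻³ = 128.5 kN.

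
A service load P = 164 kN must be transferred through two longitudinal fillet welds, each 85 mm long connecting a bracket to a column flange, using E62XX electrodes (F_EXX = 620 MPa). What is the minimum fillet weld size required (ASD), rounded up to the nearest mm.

Total weld length L = 170 mm.
Required throat t_e = P × Ω / (0.6 F_EXX × L) = 164 × 2.0 / (0.6 × 620 × 170 × 10⁻³) = 5.187 mm.
Required leg w = t_e / 0.707 = 7.336 mm → use 8 mm.

w = 8 mm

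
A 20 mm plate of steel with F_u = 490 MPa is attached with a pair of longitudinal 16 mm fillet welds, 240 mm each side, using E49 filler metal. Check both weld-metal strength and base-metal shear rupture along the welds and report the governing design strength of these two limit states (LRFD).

E49XX → F_EXX = 490 MPa.
t_e = 0.707 × 16 = 11.31 mm; L = 480 mm.
Weld metal: φR_n = 0.75 × 0.6 × 490 × 11.31 × 480 × 10⁻³ = 1197 kN.
Base metal (shear rupture): φR_n = 0.75 × 0.6 × 490 × 20 × 480 × 10⁻³ = 2117 kN.
Governing: weld metal.

φR_n ≈ 1200 kN (weld metal governs)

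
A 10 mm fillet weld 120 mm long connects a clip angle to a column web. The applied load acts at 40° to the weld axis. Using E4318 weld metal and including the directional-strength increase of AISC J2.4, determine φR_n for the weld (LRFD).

φR_n ≈ 206 kN

E43XX → F_EXX = 430 MPa.
t_e = 0.707 × 10 = 7.07 mm; A_we = 7.07 × 120 = 848.4 mm².
Directional factor: 1.0 + 0.5 sin^1.5(40°) = 1.258.
F_nw = 0.6 × 430 × 1.258 = 324.5 MPa.
φR_n = 0.75 × 324.5 × 848.4 × 10⁻³ = 206.5 kN.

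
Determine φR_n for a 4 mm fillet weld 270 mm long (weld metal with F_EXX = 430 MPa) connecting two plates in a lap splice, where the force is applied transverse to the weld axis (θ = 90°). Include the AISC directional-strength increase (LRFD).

t_e = 0.707 × 4 = 2.828 mm; A_we = 2.828 × 270 = 763.6 mm².
Directional factor: 1.0 + 0.5 sin^1.5(90°) = 1.5.
F_nw = 0.6 × 430 × 1.5 = 387 MPa.
φR_n = 0.75 × 387 × 763.6 × 10⁻³ = 221.6 kN.

φR_n ≈ 222 kN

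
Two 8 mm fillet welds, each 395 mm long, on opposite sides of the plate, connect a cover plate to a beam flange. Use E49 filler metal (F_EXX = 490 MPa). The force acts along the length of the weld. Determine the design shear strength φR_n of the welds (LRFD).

φR_n ≈ 985 kN

Effective throat t_e = 0.707 × 8 = 5.656 mm.
Total length L = 790 mm; A_we = 5.656 × 790 = 4468 mm².
F_nw = 0.6 F_EXX = 0.6 × 490 = 294 MPa.
φR_n = 0.75 × 294 × 4468 × 10⁻³ = 985.2 kN.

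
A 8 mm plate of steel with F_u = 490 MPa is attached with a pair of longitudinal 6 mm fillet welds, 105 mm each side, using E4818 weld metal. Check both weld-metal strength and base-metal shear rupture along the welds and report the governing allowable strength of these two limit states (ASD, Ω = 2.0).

E48XX → F_EXX = 480 MPa.
t_e = 0.707 × 6 = 4.242 mm; L = 210 mm.
Weld metal: R_n/Ω = (1/2.0) × 0.6 × 480 × 4.242 × 210 × 10⁻³ = 128.3 kN.
Base metal (shear rupture): R_n/Ω = (1/2.0) × 0.6 × 490 × 8 × 210 × 10⁻³ = 247 kN.
Governing: weld metal.

R_n/Ω ≈ 128 kN (weld metal governs)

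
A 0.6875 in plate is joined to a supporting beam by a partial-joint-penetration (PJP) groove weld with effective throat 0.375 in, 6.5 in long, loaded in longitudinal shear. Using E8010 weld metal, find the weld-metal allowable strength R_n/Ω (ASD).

E80XX → F_EXX = 80 ksi.
Effective throat (given) t_e = 0.375 in.
A_we = 0.375 × 6.5 = 2.438 in².
F_nw = 0.6 F_EXX = 48 ksi.
R_n/Ω = (48 × 2.438) / 2.0 = 58.5 kip.

R_n/Ω ≈ 58.5 kip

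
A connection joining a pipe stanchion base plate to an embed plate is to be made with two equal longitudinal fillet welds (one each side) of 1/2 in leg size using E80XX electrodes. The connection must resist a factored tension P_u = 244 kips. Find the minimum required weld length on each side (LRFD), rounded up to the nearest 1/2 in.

E80XX → F_EXX = 80 ksi.
Throat t_e = 0.707 × 0.5 = 0.3535 in.
φr_n = 0.75 × 0.6 × 80 × 0.3535 = 12.73 kips/in.
L_req = P_u / φr_n = 244 / 12.73 = 19.17 in total.
Per side: 19.17 / 2 = 9.587 in.
Round up → use L = 10 in on each side.

L = 10 in on each side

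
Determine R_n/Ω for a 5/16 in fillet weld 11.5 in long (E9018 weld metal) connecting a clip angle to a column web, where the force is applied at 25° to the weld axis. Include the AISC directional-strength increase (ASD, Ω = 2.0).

E90XX → F_EXX = 90 ksi.
t_e = 0.707 × 0.3125 = 0.2209 in; A_we = 0.2209 × 11.5 = 2.541 in².
Directional factor: 1.0 + 0.5 sin^1.5(25°) = 1.137.
F_nw = 0.6 × 90 × 1.137 = 61.42 ksi.
R_n/Ω = (61.42 × 2.541) / 2.0 = 78.02 kips.

R_n/Ω ≈ 78 kips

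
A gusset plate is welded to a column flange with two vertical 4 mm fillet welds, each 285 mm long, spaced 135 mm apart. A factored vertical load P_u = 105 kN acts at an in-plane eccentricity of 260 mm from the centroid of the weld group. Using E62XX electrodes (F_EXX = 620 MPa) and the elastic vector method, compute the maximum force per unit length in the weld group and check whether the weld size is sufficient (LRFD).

f_max ≈ 764 N/mm; adequate

Total weld length L_w = 570 mm. Treat welds as unit-width lines.
Polar moment about centroid: J = 2[d³/12 + d(b/2)²] = 2[285³/12 + 285×67.5²] = 6455000 mm³.
Direct shear f_v = P/L_w = 105×10³ / 570 = 184.2 N/mm (vertical).
Torsion M = P·e = 105×10³ × 260 = 27300000 N·mm.
Critical point at (x, y) = (67.5, 142.5) from centroid. f_tx = M·y/J = 602.6 N/mm; f_ty = M·x/J = 285.5 N/mm.
Resultant f_max = √[f_tx² + (f_v + f_ty)²] = √[602.6² + (184.2 + 285.5)²] = 764.1 N/mm.
Capacity per unit length: φr_n = 0.75 × 0.6 × 620 × (0.707 × 4) = 789 N/mm.
764.1 ≤ 789 → adequate.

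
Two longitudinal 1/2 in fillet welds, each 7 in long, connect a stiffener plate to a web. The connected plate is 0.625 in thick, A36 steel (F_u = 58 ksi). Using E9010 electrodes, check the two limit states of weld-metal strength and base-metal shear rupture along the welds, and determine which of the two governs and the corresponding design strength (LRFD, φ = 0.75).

E90XX → F_EXX = 90 ksi.
t_e = 0.707 × 0.5 = 0.3535 in; L = 14 in.
Weld metal: φR_n = 0.75 × 0.6 × 90 × 0.3535 × 14 = 200.4 kip.
Base metal (shear rupture): φR_n = 0.75 × 0.6 × 58 × 0.625 × 14 = 228.4 kip.
Governing: weld metal.

φR_n ≈ 200 kip (weld metal governs)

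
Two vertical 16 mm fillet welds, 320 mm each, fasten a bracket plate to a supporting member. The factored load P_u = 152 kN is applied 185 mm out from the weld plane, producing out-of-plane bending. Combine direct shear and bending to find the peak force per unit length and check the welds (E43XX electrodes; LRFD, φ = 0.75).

f_max ≈ 857 N/mm; adequate

E43XX → F_EXX = 430 MPa.
L_w = 2 × 320 = 640 mm; section modulus (unit throat) S = 2 × L²/6 = 34130 mm².
Direct shear f_v = P/L_w = 152×10³/640 = 237.5 N/mm.
Moment M = P × e = 152×10³ × 185 = 28120000 N·mm; bending f_b = M/S = 823.8 N/mm.
f_max = √(f_v² + f_b²) = √(237.5² + 823.8²) = 857.4 N/mm.
φr_n = 0.75 × 0.6 × 430 × (0.707 × 16) = 2189 N/mm → adequate.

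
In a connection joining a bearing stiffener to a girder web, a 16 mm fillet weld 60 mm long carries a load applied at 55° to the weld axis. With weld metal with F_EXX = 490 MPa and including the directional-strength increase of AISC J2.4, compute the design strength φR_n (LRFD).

φR_n ≈ 205 kN

t_e = 0.707 × 16 = 11.31 mm; A_we = 11.31 × 60 = 678.7 mm².
Directional factor: 1.0 + 0.5 sin^1.5(55°) = 1.371.
F_nw = 0.6 × 490 × 1.371 = 403 MPa.
φR_n = 0.75 × 403 × 678.7 × 10⁻³ = 205.1 kN.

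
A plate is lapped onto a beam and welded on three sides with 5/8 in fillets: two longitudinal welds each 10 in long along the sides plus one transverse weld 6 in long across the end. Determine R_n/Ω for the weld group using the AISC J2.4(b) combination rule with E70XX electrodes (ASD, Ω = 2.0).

E70XX → F_EXX = 70 ksi.
t_e = 0.707 × 0.625 = 0.4419 in.
R_nwl = 0.6 × 70 × 0.4419 × 20 = 371.2 kips (longitudinal, 2 welds).
R_nwt = 0.6 × 70 × 0.4419 × 6 = 111.4 kips (transverse, base value).
(i) R_nwl + R_nwt = 482.5 kips; (ii) 0.85 R_nwl + 1.5 R_nwt = 482.5 kips.
R_n = max = 482.5 kips [governs: (ii)]; R_n/Ω = 241.3 kips.

R_n/Ω ≈ 241 kips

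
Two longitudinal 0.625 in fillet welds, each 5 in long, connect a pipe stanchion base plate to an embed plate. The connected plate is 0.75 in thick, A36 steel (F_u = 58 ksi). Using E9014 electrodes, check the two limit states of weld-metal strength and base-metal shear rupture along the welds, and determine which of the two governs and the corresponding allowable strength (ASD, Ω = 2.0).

R_n/Ω ≈ 119 kips (weld metal governs)

E90XX → F_EXX = 90 ksi.
t_e = 0.707 × 0.625 = 0.4419 in; L = 10 in.
Weld metal: R_n/Ω = (1/2.0) × 0.6 × 90 × 0.4419 × 10 = 119.3 kips.
Base metal (shear rupture): R_n/Ω = (1/2.0) × 0.6 × 58 × 0.75 × 10 = 130.5 kips.
Governing: weld metal.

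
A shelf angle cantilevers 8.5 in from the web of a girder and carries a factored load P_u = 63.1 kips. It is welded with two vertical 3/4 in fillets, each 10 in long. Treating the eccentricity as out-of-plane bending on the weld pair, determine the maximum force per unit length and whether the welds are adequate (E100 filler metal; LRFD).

f_max ≈ 16.4 kip/in; adequate

E100XX → F_EXX = 100 ksi.
L_w = 2 × 10 = 20 in; section modulus (unit throat) S = 2 × L²/6 = 33.33 in².
Direct shear f_v = P/L_w = 63.1/20 = 3.155 kip/in.
Moment M = P × e = 63.1 × 8.5 = 536.35 kip·in; bending f_b = M/S = 16.09 kip/in.
f_max = √(f_v² + f_b²) = √(3.155² + 16.09²) = 16.4 kip/in.
φr_n = 0.75 × 0.6 × 100 × (0.707 × 0.75) = 23.86 kip/in → adequate.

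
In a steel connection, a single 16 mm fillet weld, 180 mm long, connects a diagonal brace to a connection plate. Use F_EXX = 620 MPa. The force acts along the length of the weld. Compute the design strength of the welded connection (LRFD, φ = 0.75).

φR_n ≈ 568 kN

Effective throat t_e = 0.707 × 16 = 11.31 mm.
Total length L = 180 mm; A_we = 11.31 × 180 = 2036 mm².
F_nw = 0.6 F_EXX = 0.6 × 620 = 372 MPa.
φR_n = 0.75 × 372 × 2036 × 10⁻³ = 568.1 kN.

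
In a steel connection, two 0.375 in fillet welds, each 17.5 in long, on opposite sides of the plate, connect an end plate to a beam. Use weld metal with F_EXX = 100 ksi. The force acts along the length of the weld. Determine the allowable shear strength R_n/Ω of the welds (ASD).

R_n/Ω ≈ 278 kips

Effective throat t_e = 0.707 × 0.375 = 0.2651 in.
Total length L = 35 in; A_we = 0.2651 × 35 = 9.279 in².
F_nw = 0.6 F_EXX = 0.6 × 100 = 60 ksi.
R_n = 60 × 9.279 = 556.8 kips; R_n/Ω = 556.8/2.0 = 278.4 kips.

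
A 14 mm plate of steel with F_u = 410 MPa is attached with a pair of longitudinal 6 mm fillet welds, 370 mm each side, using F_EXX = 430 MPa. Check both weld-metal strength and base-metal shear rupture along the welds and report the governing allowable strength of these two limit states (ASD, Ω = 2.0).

t_e = 0.707 × 6 = 4.242 mm; L = 740 mm.
Weld metal: R_n/Ω = (1/2.0) × 0.6 × 430 × 4.242 × 740 × 10⁻³ = 404.9 kN.
Base metal (shear rupture): R_n/Ω = (1/2.0) × 0.6 × 410 × 14 × 740 × 10⁻³ = 1274 kN.
Governing: weld metal.

R_n/Ω ≈ 405 kN (weld metal governs)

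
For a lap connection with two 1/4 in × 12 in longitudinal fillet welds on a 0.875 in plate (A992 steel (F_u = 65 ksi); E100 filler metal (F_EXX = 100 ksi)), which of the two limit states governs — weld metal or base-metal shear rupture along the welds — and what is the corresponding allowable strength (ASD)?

t_e = 0.707 × 0.25 = 0.1767 in; L = 24 in.
Weld metal: R_n/Ω = (1/2.0) × 0.6 × 100 × 0.1767 × 24 = 127.3 kips.
Base metal (shear rupture): R_n/Ω = (1/2.0) × 0.6 × 65 × 0.875 × 24 = 409.5 kips.
Governing: weld metal.

R_n/Ω ≈ 127 kips (weld metal governs)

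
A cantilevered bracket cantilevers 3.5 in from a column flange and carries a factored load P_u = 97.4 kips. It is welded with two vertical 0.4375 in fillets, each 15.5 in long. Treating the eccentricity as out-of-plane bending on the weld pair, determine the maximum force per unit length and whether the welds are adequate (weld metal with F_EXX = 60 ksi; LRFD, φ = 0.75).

L_w = 2 × 15.5 = 31 in; section modulus (unit throat) S = 2 × L²/6 = 80.08 in².
Direct shear f_v = P/L_w = 97.4/31 = 3.142 kip/in.
Moment M = P × e = 97.4 × 3.5 = 340.9 kip·in; bending f_b = M/S = 4.257 kip/in.
f_max = √(f_v² + f_b²) = √(3.142² + 4.257²) = 5.291 kip/in.
φr_n = 0.75 × 0.6 × 60 × (0.707 × 0.4375) = 8.351 kip/in → adequate.

f_max ≈ 5.29 kip/in; adequate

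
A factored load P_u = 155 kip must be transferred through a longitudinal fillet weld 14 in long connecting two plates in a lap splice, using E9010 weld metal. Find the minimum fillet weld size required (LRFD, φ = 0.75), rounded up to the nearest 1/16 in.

w = 7/16 in

E90XX → F_EXX = 90 ksi.
Total weld length L = 14 in.
Required throat t_e = P_u / (φ × 0.6 F_EXX × L) = 155 / (0.75 × 0.6 × 90 × 14) = 0.2734 in.
Required leg w = t_e / 0.707 = 0.3867 in → use 7/16 in.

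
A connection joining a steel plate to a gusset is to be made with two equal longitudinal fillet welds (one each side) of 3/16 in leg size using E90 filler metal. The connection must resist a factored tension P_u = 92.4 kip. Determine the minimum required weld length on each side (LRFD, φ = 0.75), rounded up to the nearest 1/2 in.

L = 9 in on each side

E90XX → F_EXX = 90 ksi.
Throat t_e = 0.707 × 0.1875 = 0.1326 in.
φr_n = 0.75 × 0.6 × 90 × 0.1326 = 5.369 kip/in.
L_req = P_u / φr_n = 92.4 / 5.369 = 17.21 in total.
Per side: 17.21 / 2 = 8.605 in.
Round up → use L = 9 in on each side.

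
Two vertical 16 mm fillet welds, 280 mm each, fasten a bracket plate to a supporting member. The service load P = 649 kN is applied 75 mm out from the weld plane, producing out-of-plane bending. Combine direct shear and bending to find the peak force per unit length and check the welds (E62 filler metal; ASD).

E62XX → F_EXX = 620 MPa.
L_w = 2 × 280 = 560 mm; section modulus (unit throat) S = 2 × L²/6 = 26130 mm².
Direct shear f_v = P/L_w = 649×10³/560 = 1159 N/mm.
Moment M = P × e = 649×10³ × 75 = 48675000 N·mm; bending f_b = M/S = 1863 N/mm.
f_max = √(f_v² + f_b²) = √(1159² + 1863²) = 2194 N/mm.
r_n/Ω = (1/2.0) × 0.6 × 620 × (0.707 × 16) = 2104 N/mm → NOT adequate.

f_max ≈ 2190 N/mm; NOT adequate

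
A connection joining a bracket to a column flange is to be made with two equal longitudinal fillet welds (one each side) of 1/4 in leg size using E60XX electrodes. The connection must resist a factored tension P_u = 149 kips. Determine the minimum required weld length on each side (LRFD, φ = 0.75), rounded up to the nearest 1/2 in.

L = 16 in on each side

E60XX → F_EXX = 60 ksi.
Throat t_e = 0.707 × 0.25 = 0.1767 in.
φr_n = 0.75 × 0.6 × 60 × 0.1767 = 4.772 kips/in.
L_req = P_u / φr_n = 149 / 4.772 = 31.22 in total.
Per side: 31.22 / 2 = 15.61 in.
Round up → use L = 16 in on each side.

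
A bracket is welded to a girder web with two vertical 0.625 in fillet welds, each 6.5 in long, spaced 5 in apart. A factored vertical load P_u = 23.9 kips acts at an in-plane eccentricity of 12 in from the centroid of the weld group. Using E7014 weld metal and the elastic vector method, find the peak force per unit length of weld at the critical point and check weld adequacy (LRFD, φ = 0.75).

f_max ≈ 10.5 kip/in; adequate

E70XX → F_EXX = 70 ksi.
Total weld length L_w = 13 in. Treat welds as unit-width lines.
Polar moment about centroid: J = 2[d³/12 + d(b/2)²] = 2[6.5³/12 + 6.5×2.5²] = 127 in³.
Direct shear f_v = P/L_w = 23.9 / 13 = 1.838 kip/in (vertical).
Torsion M = P·e = 23.9 × 12 = 286.8 kip·in.
Critical point at (x, y) = (2.5, 3.25) from centroid. f_tx = M·y/J = 7.338 kip/in; f_ty = M·x/J = 5.645 kip/in.
Resultant f_max = √[f_tx² + (f_v + f_ty)²] = √[7.338² + (1.838 + 5.645)²] = 10.48 kip/in.
Capacity per unit length: φr_n = 0.75 × 0.6 × 70 × (0.707 × 0.625) = 13.92 kip/in.
10.48 ≤ 13.92 → adequate.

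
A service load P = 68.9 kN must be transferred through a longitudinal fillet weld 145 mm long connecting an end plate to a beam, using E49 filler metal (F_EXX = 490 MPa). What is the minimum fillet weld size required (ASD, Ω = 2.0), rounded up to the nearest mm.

Total weld length L = 145 mm.
Required throat t_e = P × Ω / (0.6 F_EXX × L) = 68.9 × 2.0 / (0.6 × 490 × 145 × 10⁻³) = 3.232 mm.
Required leg w = t_e / 0.707 = 4.572 mm → use 5 mm.

w = 5 mm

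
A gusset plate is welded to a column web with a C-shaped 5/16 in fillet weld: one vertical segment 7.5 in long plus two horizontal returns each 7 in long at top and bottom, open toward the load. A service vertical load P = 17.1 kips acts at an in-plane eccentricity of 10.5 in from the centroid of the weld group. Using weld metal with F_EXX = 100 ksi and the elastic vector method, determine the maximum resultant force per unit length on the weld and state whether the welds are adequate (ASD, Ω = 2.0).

Total weld length L_w = 21.5 in. Treat welds as unit-width lines.
Centroid: x̄ = 2×7×3.5 / 21.5 = 2.279 in from the vertical weld.
Polar moment about centroid: J = I_x + I_y = [7.5³/12 + 2×7×3.75²] + [7.5×2.279² + 2(7³/12 + 7×1.221²)] = 349 in³.
Direct shear f_v = P/L_w = 17.1 / 21.5 = 0.7953 kip/in (vertical).
Torsion M = P·e = 17.1 × 10.5 = 179.55 kip·in.
Critical point at (x, y) = (4.721, 3.75) from centroid. f_tx = M·y/J = 1.929 kip/in; f_ty = M·x/J = 2.429 kip/in.
Resultant f_max = √[f_tx² + (f_v + f_ty)²] = √[1.929² + (0.7953 + 2.429)²] = 3.757 kip/in.
Capacity per unit length: r_n/Ω = (1/2.0) × 0.6 × 100 × (0.707 × 0.3125) = 6.628 kip/in.
3.757 ≤ 6.628 → adequate.

f_max ≈ 3.76 kip/in; adequate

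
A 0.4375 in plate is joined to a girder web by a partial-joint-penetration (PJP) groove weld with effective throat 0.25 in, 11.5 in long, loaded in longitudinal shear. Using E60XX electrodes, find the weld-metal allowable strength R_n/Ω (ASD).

R_n/Ω ≈ 51.8 kips

E60XX → F_EXX = 60 ksi.
Effective throat (given) t_e = 0.25 in.
A_we = 0.25 × 11.5 = 2.875 in².
F_nw = 0.6 F_EXX = 36 ksi.
R_n/Ω = (36 × 2.875) / 2.0 = 51.75 kips.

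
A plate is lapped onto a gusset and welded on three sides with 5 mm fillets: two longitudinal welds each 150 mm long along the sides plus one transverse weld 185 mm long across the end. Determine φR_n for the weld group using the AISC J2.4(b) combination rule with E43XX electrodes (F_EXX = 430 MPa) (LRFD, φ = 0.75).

t_e = 0.707 × 5 = 3.535 mm.
R_nwl = 0.6 × 430 × 3.535 × 300 × 10⁻³ = 273.6 kN (longitudinal, 2 welds).
R_nwt = 0.6 × 430 × 3.535 × 185 × 10⁻³ = 168.7 kN (transverse, base value).
(i) R_nwl + R_nwt = 442.3 kN; (ii) 0.85 R_nwl + 1.5 R_nwt = 485.7 kN.
R_n = max = 485.7 kN [governs: (ii)]; φR_n = 364.2 kN.

φR_n ≈ 364 kN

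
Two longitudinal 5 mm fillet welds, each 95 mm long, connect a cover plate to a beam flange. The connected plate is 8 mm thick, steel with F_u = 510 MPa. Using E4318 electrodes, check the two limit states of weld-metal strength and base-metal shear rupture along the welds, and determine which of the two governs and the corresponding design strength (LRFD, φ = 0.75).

E43XX → F_EXX = 430 MPa.
t_e = 0.707 × 5 = 3.535 mm; L = 190 mm.
Weld metal: φR_n = 0.75 × 0.6 × 430 × 3.535 × 190 × 10⁻³ = 130 kN.
Base metal (shear rupture): φR_n = 0.75 × 0.6 × 510 × 8 × 190 × 10⁻³ = 348.8 kN.
Governing: weld metal.

φR_n ≈ 130 kN (weld metal governs)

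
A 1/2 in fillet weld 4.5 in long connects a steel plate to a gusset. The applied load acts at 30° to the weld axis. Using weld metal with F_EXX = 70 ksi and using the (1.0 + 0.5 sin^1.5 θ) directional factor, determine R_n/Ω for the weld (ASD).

R_n/Ω ≈ 39.3 kip

t_e = 0.707 × 0.5 = 0.3535 in; A_we = 0.3535 × 4.5 = 1.591 in².
Directional factor: 1.0 + 0.5 sin^1.5(30°) = 1.177.
F_nw = 0.6 × 70 × 1.177 = 49.42 ksi.
R_n/Ω = (49.42 × 1.591) / 2.0 = 39.31 kip.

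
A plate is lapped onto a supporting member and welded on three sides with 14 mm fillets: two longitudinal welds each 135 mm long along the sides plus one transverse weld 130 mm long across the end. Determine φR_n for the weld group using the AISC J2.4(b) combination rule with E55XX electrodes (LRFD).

φR_n ≈ 1040 kN

E55XX → F_EXX = 550 MPa.
t_e = 0.707 × 14 = 9.898 mm.
R_nwl = 0.6 × 550 × 9.898 × 270 × 10⁻³ = 881.9 kN (longitudinal, 2 welds).
R_nwt = 0.6 × 550 × 9.898 × 130 × 10⁻³ = 424.6 kN (transverse, base value).
(i) R_nwl + R_nwt = 1307 kN; (ii) 0.85 R_nwl + 1.5 R_nwt = 1387 kN.
R_n = max = 1387 kN [governs: (ii)]; φR_n = 1040 kN.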